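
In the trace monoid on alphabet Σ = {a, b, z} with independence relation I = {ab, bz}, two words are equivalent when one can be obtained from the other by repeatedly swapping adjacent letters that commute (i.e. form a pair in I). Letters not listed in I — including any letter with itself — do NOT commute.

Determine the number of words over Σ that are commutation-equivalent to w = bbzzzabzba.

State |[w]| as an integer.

210

drop 0:b onto floor
drop 1:b onto {0:b}
drop 2:z onto floor
drop 3:z onto {2:z}
drop 4:z onto {3:z}
drop 5:a onto {4:z}
drop 6:b onto {1:b}
drop 7:z onto {5:a}
drop 8:b onto {6:b}
drop 9:a onto {7:z}
ground layer = {0:b, 2:z}
drop-orders for the pieces not yet dropped (sum over which currently-grounded one goes next):
  1 to go: {8} 1  {9} 1
  2 to go: {6,8} 1  {7,9} 1  {8,9} 2
  3 to go: {1,6,8} 1  {5,7,9} 1  {6,8,9} 3  {7,8,9} 3
  4 to go: {0,1,6,8} 1  {1,6,8,9} 4  {4,5,7,9} 1  {5,7,8,9} 4  {6,7,8,9} 6
  5 to go: {0,1,6,8,9} 5  {1,6,7,8,9} 10  {3,4,5,7,9} 1  {4,5,7,8,9} 5  {5,6,7,8,9} 10
  6 to go: {0,1,6,7,8,9} 15  {1,5,6,7,8,9} 20  {2,3,4,5,7,9} 1  {3,4,5,7,8,9} 6  {4,5,6,7,8,9} 15
  7 to go: {0,1,5,6,7,8,9} 35  {1,4,5,6,7,8,9} 35  {2,3,4,5,7,8,9} 7  {3,4,5,6,7,8,9} 21
  8 to go: {0,1,4,5,6,7,8,9} 70  {1,3,4,5,6,7,8,9} 56  {2,3,4,5,6,7,8,9} 28
  if 0:b drops first: 84 orders
  if 2:z drops first: 126 orders
heap linearizations: 210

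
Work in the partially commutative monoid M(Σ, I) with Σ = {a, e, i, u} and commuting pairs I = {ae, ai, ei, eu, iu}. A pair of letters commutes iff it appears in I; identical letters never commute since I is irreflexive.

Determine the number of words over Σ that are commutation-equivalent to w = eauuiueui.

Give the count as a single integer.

drop 0:e onto floor
drop 1:a onto floor
drop 2:u onto {1:a}
drop 3:u onto {2:u}
drop 4:i onto floor
drop 5:u onto {3:u}
drop 6:e onto {0:e}
drop 7:u onto {5:u}
drop 8:i onto {4:i}
ground layer = {0:e, 1:a, 4:i}
drop-orders for the pieces not yet dropped (sum over which currently-grounded one goes next):
  1 to go: {6} 1  {7} 1  {8} 1
  2 to go: {0,6} 1  {4,8} 1  {5,7} 1  {6,7} 2  {6,8} 2  {7,8} 2
  3 to go: {0,6,7} 3  {0,6,8} 3  {3,5,7} 1  {4,6,8} 3  {4,7,8} 3  {5,6,7} 3  {5,7,8} 3  {6,7,8} 6
  4 to go: {0,4,6,8} 6  {0,5,6,7} 6  {0,6,7,8} 12  {2,3,5,7} 1  {3,5,6,7} 4  {3,5,7,8} 4  {4,5,7,8} 6  {4,6,7,8} 12  {5,6,7,8} 12
  5 to go: {0,3,5,6,7} 10  {0,4,6,7,8} 30  {0,5,6,7,8} 30  {1,2,3,5,7} 1  {2,3,5,6,7} 5  {2,3,5,7,8} 5  {3,4,5,7,8} 10  {3,5,6,7,8} 20  {4,5,6,7,8} 30
  6 to go: {0,2,3,5,6,7} 15  {0,3,5,6,7,8} 60  {0,4,5,6,7,8} 90  {1,2,3,5,6,7} 6  {1,2,3,5,7,8} 6  {2,3,4,5,7,8} 15  {2,3,5,6,7,8} 30  {3,4,5,6,7,8} 60
  7 to go: {0,1,2,3,5,6,7} 21  {0,2,3,5,6,7,8} 105  {0,3,4,5,6,7,8} 210  {1,2,3,4,5,7,8} 21  {1,2,3,5,6,7,8} 42  {2,3,4,5,6,7,8} 105
  if 0:e drops first: 168 orders
  if 1:a drops first: 420 orders
  if 4:i drops first: 168 orders
heap linearizations: 756

756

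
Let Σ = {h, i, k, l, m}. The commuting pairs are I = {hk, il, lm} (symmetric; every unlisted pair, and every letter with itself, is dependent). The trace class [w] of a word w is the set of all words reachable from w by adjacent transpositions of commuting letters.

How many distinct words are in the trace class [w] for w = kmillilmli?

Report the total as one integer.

126

drop 0:k onto floor
drop 1:m onto {0:k}
drop 2:i onto {1:m}
drop 3:l onto {0:k}
drop 4:l onto {3:l}
drop 5:i onto {2:i}
drop 6:l onto {4:l}
drop 7:m onto {5:i}
drop 8:l onto {6:l}
drop 9:i onto {7:m}
ground layer = {0:k}
drop-orders for the pieces not yet dropped (sum over which currently-grounded one goes next):
  1 to go: {8} 1  {9} 1
  2 to go: {6,8} 1  {7,9} 1  {8,9} 2
  3 to go: {4,6,8} 1  {5,7,9} 1  {6,8,9} 3  {7,8,9} 3
  4 to go: {2,5,7,9} 1  {3,4,6,8} 1  {4,6,8,9} 4  {5,7,8,9} 4  {6,7,8,9} 6
  5 to go: {1,2,5,7,9} 1  {2,5,7,8,9} 5  {3,4,6,8,9} 5  {4,6,7,8,9} 10  {5,6,7,8,9} 10
  6 to go: {1,2,5,7,8,9} 6  {2,5,6,7,8,9} 15  {3,4,6,7,8,9} 15  {4,5,6,7,8,9} 20
  7 to go: {1,2,5,6,7,8,9} 21  {2,4,5,6,7,8,9} 35  {3,4,5,6,7,8,9} 35
  8 to go: {1,2,4,5,6,7,8,9} 56  {2,3,4,5,6,7,8,9} 70
  if 0:k drops first: 126 orders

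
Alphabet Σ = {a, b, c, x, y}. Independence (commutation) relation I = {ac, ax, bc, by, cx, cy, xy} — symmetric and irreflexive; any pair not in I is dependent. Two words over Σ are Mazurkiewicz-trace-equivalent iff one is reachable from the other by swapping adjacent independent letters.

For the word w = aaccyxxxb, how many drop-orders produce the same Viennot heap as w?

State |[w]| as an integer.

0(a) covers ∅
1(a) covers 0:a
2(c) covers ∅
3(c) covers 2:c
4(y) covers 1:a
5(x) covers ∅
6(x) covers 5:x
7(x) covers 6:x
8(b) covers 1:a, 7:x
floor of heap: 0:a, 2:c, 5:x
completions by unplaced set U, small U first (add the entries for U minus each lowest piece of U):
  |U|=1: {3}:1  {4}:1  {8}:1
  |U|=2: {2,3}:1  {3,4}:2  {3,8}:2  {4,8}:2  {7,8}:1
  |U|=3: {1,4,8}:2  {2,3,4}:3  {2,3,8}:3  {3,4,8}:6  {3,7,8}:3  {4,7,8}:3  {6,7,8}:1
  |U|=4: {0,1,4,8}:2  {1,3,4,8}:8  {1,4,7,8}:5  {2,3,4,8}:12  {2,3,7,8}:6  {3,4,7,8}:12  {3,6,7,8}:4  {4,6,7,8}:4  {5,6,7,8}:1
  |U|=5: {0,1,3,4,8}:10  {0,1,4,7,8}:7  {1,2,3,4,8}:20  {1,3,4,7,8}:25  {1,4,6,7,8}:9  {2,3,4,7,8}:30  {2,3,6,7,8}:10  {3,4,6,7,8}:20  {3,5,6,7,8}:5  {4,5,6,7,8}:5
  |U|=6: {0,1,2,3,4,8}:30  {0,1,3,4,7,8}:42  {0,1,4,6,7,8}:16  {1,2,3,4,7,8}:75  {1,3,4,6,7,8}:54  {1,4,5,6,7,8}:14  {2,3,4,6,7,8}:60  {2,3,5,6,7,8}:15  {3,4,5,6,7,8}:30
  |U|=7: {0,1,2,3,4,7,8}:147  {0,1,3,4,6,7,8}:112  {0,1,4,5,6,7,8}:30  {1,2,3,4,6,7,8}:189  {1,3,4,5,6,7,8}:98  {2,3,4,5,6,7,8}:105
  start at 0(a): 392
  start at 2(c): 240
  start at 5(x): 448
sum over floor = 1080

1080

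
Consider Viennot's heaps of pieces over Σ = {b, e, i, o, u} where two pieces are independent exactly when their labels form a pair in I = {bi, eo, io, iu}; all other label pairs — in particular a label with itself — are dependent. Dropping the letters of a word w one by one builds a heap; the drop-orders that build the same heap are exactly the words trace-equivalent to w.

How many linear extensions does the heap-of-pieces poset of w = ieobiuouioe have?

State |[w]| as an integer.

121

0(i) covers ∅
1(e) covers 0:i
2(o) covers ∅
3(b) covers 1:e, 2:o
4(i) covers 1:e
5(u) covers 3:b
6(o) covers 5:u
7(u) covers 6:o
8(i) covers 4:i
9(o) covers 7:u
10(e) covers 7:u, 8:i
floor of heap: 0:i, 2:o
completions by unplaced set U, small U first (add the entries for U minus each lowest piece of U):
  |U|=1: {9}:1  {10}:1
  |U|=2: {8,10}:1  {9,10}:2
  |U|=3: {4,8,10}:1  {7,9,10}:2  {8,9,10}:3
  |U|=4: {4,8,9,10}:4  {6,7,9,10}:2  {7,8,9,10}:5
  |U|=5: {4,7,8,9,10}:9  {5,6,7,9,10}:2  {6,7,8,9,10}:7
  |U|=6: {3,5,6,7,9,10}:2  {4,6,7,8,9,10}:16  {5,6,7,8,9,10}:9
  |U|=7: {2,3,5,6,7,9,10}:2  {3,5,6,7,8,9,10}:11  {4,5,6,7,8,9,10}:25
  |U|=8: {2,3,5,6,7,8,9,10}:13  {3,4,5,6,7,8,9,10}:36
  |U|=9: {1,3,4,5,6,7,8,9,10}:36  {2,3,4,5,6,7,8,9,10}:49
  start at 0(i): 85
  start at 2(o): 36
sum over floor = 121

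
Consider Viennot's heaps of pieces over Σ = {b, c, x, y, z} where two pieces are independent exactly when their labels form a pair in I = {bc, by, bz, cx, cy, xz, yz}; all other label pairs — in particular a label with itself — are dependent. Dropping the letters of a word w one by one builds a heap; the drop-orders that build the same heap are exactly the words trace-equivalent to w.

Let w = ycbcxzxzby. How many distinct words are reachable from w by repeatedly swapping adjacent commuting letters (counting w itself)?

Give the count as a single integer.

840

0(y) covers ∅
1(c) covers ∅
2(b) covers ∅
3(c) covers 1:c
4(x) covers 0:y, 2:b
5(z) covers 3:c
6(x) covers 4:x
7(z) covers 5:z
8(b) covers 6:x
9(y) covers 6:x
floor of heap: 0:y, 1:c, 2:b
completions by unplaced set U, small U first (add the entries for U minus each lowest piece of U):
  |U|=1: {7}:1  {8}:1  {9}:1
  |U|=2: {5,7}:1  {7,8}:2  {7,9}:2  {8,9}:2
  |U|=3: {3,5,7}:1  {5,7,8}:3  {5,7,9}:3  {6,8,9}:2  {7,8,9}:6
  |U|=4: {1,3,5,7}:1  {3,5,7,8}:4  {3,5,7,9}:4  {4,6,8,9}:2  {5,7,8,9}:12  {6,7,8,9}:8
  |U|=5: {0,4,6,8,9}:2  {1,3,5,7,8}:5  {1,3,5,7,9}:5  {2,4,6,8,9}:2  {3,5,7,8,9}:20  {4,6,7,8,9}:10  {5,6,7,8,9}:20
  |U|=6: {0,2,4,6,8,9}:4  {0,4,6,7,8,9}:12  {1,3,5,7,8,9}:30  {2,4,6,7,8,9}:12  {3,5,6,7,8,9}:40  {4,5,6,7,8,9}:30
  |U|=7: {0,2,4,6,7,8,9}:28  {0,4,5,6,7,8,9}:42  {1,3,5,6,7,8,9}:70  {2,4,5,6,7,8,9}:42  {3,4,5,6,7,8,9}:70
  |U|=8: {0,2,4,5,6,7,8,9}:112  {0,3,4,5,6,7,8,9}:112  {1,3,4,5,6,7,8,9}:140  {2,3,4,5,6,7,8,9}:112
  start at 0(y): 252
  start at 1(c): 336
  start at 2(b): 252
sum over floor = 840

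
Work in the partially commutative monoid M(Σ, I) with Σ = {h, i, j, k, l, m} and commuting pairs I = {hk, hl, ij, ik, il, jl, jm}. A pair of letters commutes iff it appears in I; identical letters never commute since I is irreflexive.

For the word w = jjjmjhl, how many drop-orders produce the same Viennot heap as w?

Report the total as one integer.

#0=j has no predecessor
#1=j depends on [0:j]
#2=j depends on [1:j]
#3=m has no predecessor
#4=j depends on [2:j]
#5=h depends on [3:m, 4:j]
#6=l depends on [3:m]
sources: [0:j, 3:m]
N(rest) = Σ N(rest − s) over sources s of rest; N(one piece) = 1:
  size 1 → [5]=1  [6]=1
  size 2 → [4,5]=1  [5,6]=2
  size 3 → [2,4,5]=1  [3,5,6]=2  [4,5,6]=3
  size 4 → [1,2,4,5]=1  [2,4,5,6]=4  [3,4,5,6]=5
  size 5 → [0,1,2,4,5]=1  [1,2,4,5,6]=5  [2,3,4,5,6]=9
  first=0(j) contributes 14
  first=3(m) contributes 6
|[w]| = 20

20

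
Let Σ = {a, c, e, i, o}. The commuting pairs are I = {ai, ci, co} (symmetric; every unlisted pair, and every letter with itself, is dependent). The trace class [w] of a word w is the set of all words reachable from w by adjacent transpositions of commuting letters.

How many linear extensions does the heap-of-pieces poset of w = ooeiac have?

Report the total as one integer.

#0=o has no predecessor
#1=o depends on [0:o]
#2=e depends on [1:o]
#3=i depends on [2:e]
#4=a depends on [2:e]
#5=c depends on [4:a]
sources: [0:o]
N(rest) = Σ N(rest − s) over sources s of rest; N(one piece) = 1:
  size 1 → [3]=1  [5]=1
  size 2 → [3,5]=2  [4,5]=1
  size 3 → [3,4,5]=3
  size 4 → [2,3,4,5]=3
  first=0(o) contributes 3

3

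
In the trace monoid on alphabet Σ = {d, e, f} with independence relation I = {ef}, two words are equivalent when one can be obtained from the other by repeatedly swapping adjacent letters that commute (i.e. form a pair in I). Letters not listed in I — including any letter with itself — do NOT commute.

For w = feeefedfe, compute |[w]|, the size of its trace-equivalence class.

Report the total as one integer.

30

#0=f has no predecessor
#1=e has no predecessor
#2=e depends on [1:e]
#3=e depends on [2:e]
#4=f depends on [0:f]
#5=e depends on [3:e]
#6=d depends on [4:f, 5:e]
#7=f depends on [6:d]
#8=e depends on [6:d]
sources: [0:f, 1:e]
N(rest) = Σ N(rest − s) over sources s of rest; N(one piece) = 1:
  size 1 → [7]=1  [8]=1
  size 2 → [7,8]=2
  size 3 → [6,7,8]=2
  size 4 → [4,6,7,8]=2  [5,6,7,8]=2
  size 5 → [0,4,6,7,8]=2  [3,5,6,7,8]=2  [4,5,6,7,8]=4
  size 6 → [0,4,5,6,7,8]=6  [2,3,5,6,7,8]=2  [3,4,5,6,7,8]=6
  size 7 → [0,3,4,5,6,7,8]=12  [1,2,3,5,6,7,8]=2  [2,3,4,5,6,7,8]=8
  first=0(f) contributes 10
  first=1(e) contributes 20
|[w]| = 30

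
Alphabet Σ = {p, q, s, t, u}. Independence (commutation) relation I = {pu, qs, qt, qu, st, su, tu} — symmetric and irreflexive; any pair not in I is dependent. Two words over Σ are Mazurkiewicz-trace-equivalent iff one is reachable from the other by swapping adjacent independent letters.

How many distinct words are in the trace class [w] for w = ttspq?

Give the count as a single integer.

piece 0:t — minimal
piece 1:t rests on {0:t}
piece 2:s — minimal
piece 3:p rests on {1:t, 2:s}
piece 4:q rests on {3:p}
minimal pieces: {0:t, 2:s}
ways to finish when only these pieces remain (= sum over removing one remaining piece with nothing left below it):
  1 left: {4}→1
  2 left: {3,4}→1
  3 left: {1,3,4}→1  {2,3,4}→1
  placing 0:t first → 2 extensions
  placing 2:s first → 1 extensions
total linear extensions = 3

3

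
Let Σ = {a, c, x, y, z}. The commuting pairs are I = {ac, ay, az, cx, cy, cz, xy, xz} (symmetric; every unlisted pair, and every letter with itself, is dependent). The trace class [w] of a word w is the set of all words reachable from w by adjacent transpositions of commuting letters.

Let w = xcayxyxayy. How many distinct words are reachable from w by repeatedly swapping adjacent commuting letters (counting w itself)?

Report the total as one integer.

1260

#0=x has no predecessor
#1=c has no predecessor
#2=a depends on [0:x]
#3=y has no predecessor
#4=x depends on [2:a]
#5=y depends on [3:y]
#6=x depends on [4:x]
#7=a depends on [6:x]
#8=y depends on [5:y]
#9=y depends on [8:y]
sources: [0:x, 1:c, 3:y]
N(rest) = Σ N(rest − s) over sources s of rest; N(one piece) = 1:
  size 1 → [1]=1  [7]=1  [9]=1
  size 2 → [1,7]=2  [1,9]=2  [6,7]=1  [7,9]=2  [8,9]=1
  size 3 → [1,6,7]=3  [1,7,9]=6  [1,8,9]=3  [4,6,7]=1  [5,8,9]=1  [6,7,9]=3  [7,8,9]=3
  size 4 → [1,4,6,7]=4  [1,5,8,9]=4  [1,6,7,9]=12  [1,7,8,9]=12  [2,4,6,7]=1  [3,5,8,9]=1  [4,6,7,9]=4  [5,7,8,9]=4  [6,7,8,9]=6
  size 5 → [0,2,4,6,7]=1  [1,2,4,6,7]=5  [1,3,5,8,9]=5  [1,4,6,7,9]=20  [1,5,7,8,9]=20  [1,6,7,8,9]=30  [2,4,6,7,9]=5  [3,5,7,8,9]=5  [4,6,7,8,9]=10  [5,6,7,8,9]=10
  size 6 → [0,1,2,4,6,7]=6  [0,2,4,6,7,9]=6  [1,2,4,6,7,9]=30  [1,3,5,7,8,9]=30  [1,4,6,7,8,9]=60  [1,5,6,7,8,9]=60  [2,4,6,7,8,9]=15  [3,5,6,7,8,9]=15  [4,5,6,7,8,9]=20
  size 7 → [0,1,2,4,6,7,9]=42  [0,2,4,6,7,8,9]=21  [1,2,4,6,7,8,9]=105  [1,3,5,6,7,8,9]=105  [1,4,5,6,7,8,9]=140  [2,4,5,6,7,8,9]=35  [3,4,5,6,7,8,9]=35
  size 8 → [0,1,2,4,6,7,8,9]=168  [0,2,4,5,6,7,8,9]=56  [1,2,4,5,6,7,8,9]=280  [1,3,4,5,6,7,8,9]=280  [2,3,4,5,6,7,8,9]=70
  first=0(x) contributes 630
  first=1(c) contributes 126
  first=3(y) contributes 504
|[w]| = 1260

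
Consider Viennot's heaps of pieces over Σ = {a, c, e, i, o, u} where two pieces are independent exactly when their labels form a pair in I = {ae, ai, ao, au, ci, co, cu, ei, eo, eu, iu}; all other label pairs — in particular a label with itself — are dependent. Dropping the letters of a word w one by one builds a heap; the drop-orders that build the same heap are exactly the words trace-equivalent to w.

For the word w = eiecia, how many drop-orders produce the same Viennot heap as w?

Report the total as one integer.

drop 0:e onto floor
drop 1:i onto floor
drop 2:e onto {0:e}
drop 3:c onto {2:e}
drop 4:i onto {1:i}
drop 5:a onto {3:c}
ground layer = {0:e, 1:i}
drop-orders for the pieces not yet dropped (sum over which currently-grounded one goes next):
  1 to go: {4} 1  {5} 1
  2 to go: {1,4} 1  {3,5} 1  {4,5} 2
  3 to go: {1,4,5} 3  {2,3,5} 1  {3,4,5} 3
  4 to go: {0,2,3,5} 1  {1,3,4,5} 6  {2,3,4,5} 4
  if 0:e drops first: 10 orders
  if 1:i drops first: 5 orders
heap linearizations: 15

15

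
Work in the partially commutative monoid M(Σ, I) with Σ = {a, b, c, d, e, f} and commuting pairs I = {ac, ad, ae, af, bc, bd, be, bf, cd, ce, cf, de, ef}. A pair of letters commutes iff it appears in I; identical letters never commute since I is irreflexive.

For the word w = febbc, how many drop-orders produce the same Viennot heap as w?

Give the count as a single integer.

60

drop 0:f onto floor
drop 1:e onto floor
drop 2:b onto floor
drop 3:b onto {2:b}
drop 4:c onto floor
ground layer = {0:f, 1:e, 2:b, 4:c}
drop-orders for the pieces not yet dropped (sum over which currently-grounded one goes next):
  1 to go: {0} 1  {1} 1  {3} 1  {4} 1
  2 to go: {0,1} 2  {0,3} 2  {0,4} 2  {1,3} 2  {1,4} 2  {2,3} 1  {3,4} 2
  3 to go: {0,1,3} 6  {0,1,4} 6  {0,2,3} 3  {0,3,4} 6  {1,2,3} 3  {1,3,4} 6  {2,3,4} 3
  if 0:f drops first: 12 orders
  if 1:e drops first: 12 orders
  if 2:b drops first: 24 orders
  if 4:c drops first: 12 orders
heap linearizations: 60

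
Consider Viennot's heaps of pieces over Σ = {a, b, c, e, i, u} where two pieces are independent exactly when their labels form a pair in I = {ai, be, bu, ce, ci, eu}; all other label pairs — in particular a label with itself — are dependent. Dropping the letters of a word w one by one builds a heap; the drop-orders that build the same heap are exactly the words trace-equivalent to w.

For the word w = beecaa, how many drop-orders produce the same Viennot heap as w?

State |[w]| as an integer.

#0=b has no predecessor
#1=e has no predecessor
#2=e depends on [1:e]
#3=c depends on [0:b]
#4=a depends on [2:e, 3:c]
#5=a depends on [4:a]
sources: [0:b, 1:e]
N(rest) = Σ N(rest − s) over sources s of rest; N(one piece) = 1:
  size 1 → [5]=1
  size 2 → [4,5]=1
  size 3 → [2,4,5]=1  [3,4,5]=1
  size 4 → [0,3,4,5]=1  [1,2,4,5]=1  [2,3,4,5]=2
  first=0(b) contributes 3
  first=1(e) contributes 3
|[w]| = 6

6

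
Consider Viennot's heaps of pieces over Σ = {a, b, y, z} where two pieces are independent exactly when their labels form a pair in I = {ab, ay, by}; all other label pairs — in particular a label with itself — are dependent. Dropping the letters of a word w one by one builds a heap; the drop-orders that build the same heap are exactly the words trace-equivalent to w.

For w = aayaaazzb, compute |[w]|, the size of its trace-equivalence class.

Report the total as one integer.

piece 0:a — minimal
piece 1:a rests on {0:a}
piece 2:y — minimal
piece 3:a rests on {1:a}
piece 4:a rests on {3:a}
piece 5:a rests on {4:a}
piece 6:z rests on {2:y, 5:a}
piece 7:z rests on {6:z}
piece 8:b rests on {7:z}
minimal pieces: {0:a, 2:y}
ways to finish when only these pieces remain (= sum over removing one remaining piece with nothing left below it):
  1 left: {8}→1
  2 left: {7,8}→1
  3 left: {6,7,8}→1
  4 left: {2,6,7,8}→1  {5,6,7,8}→1
  5 left: {2,5,6,7,8}→2  {4,5,6,7,8}→1
  6 left: {2,4,5,6,7,8}→3  {3,4,5,6,7,8}→1
  7 left: {1,3,4,5,6,7,8}→1  {2,3,4,5,6,7,8}→4
  placing 0:a first → 5 extensions
  placing 2:y first → 1 extensions
total linear extensions = 6

6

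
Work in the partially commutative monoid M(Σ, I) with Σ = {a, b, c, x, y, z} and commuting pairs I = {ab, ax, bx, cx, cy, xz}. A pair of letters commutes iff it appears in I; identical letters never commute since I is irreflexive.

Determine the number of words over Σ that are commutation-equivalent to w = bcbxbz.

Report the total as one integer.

drop 0:b onto floor
drop 1:c onto {0:b}
drop 2:b onto {1:c}
drop 3:x onto floor
drop 4:b onto {2:b}
drop 5:z onto {4:b}
ground layer = {0:b, 3:x}
drop-orders for the pieces not yet dropped (sum over which currently-grounded one goes next):
  1 to go: {3} 1  {5} 1
  2 to go: {3,5} 2  {4,5} 1
  3 to go: {2,4,5} 1  {3,4,5} 3
  4 to go: {1,2,4,5} 1  {2,3,4,5} 4
  if 0:b drops first: 5 orders
  if 3:x drops first: 1 orders
heap linearizations: 6

6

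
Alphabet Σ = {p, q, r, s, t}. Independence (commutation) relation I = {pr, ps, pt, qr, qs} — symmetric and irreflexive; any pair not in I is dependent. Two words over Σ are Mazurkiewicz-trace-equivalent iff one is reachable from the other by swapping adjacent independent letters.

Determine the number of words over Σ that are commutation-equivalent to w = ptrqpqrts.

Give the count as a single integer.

25

drop 0:p onto floor
drop 1:t onto floor
drop 2:r onto {1:t}
drop 3:q onto {0:p, 1:t}
drop 4:p onto {3:q}
drop 5:q onto {4:p}
drop 6:r onto {2:r}
drop 7:t onto {5:q, 6:r}
drop 8:s onto {7:t}
ground layer = {0:p, 1:t}
drop-orders for the pieces not yet dropped (sum over which currently-grounded one goes next):
  1 to go: {8} 1
  2 to go: {7,8} 1
  3 to go: {5,7,8} 1  {6,7,8} 1
  4 to go: {2,6,7,8} 1  {4,5,7,8} 1  {5,6,7,8} 2
  5 to go: {2,5,6,7,8} 3  {3,4,5,7,8} 1  {4,5,6,7,8} 3
  6 to go: {0,3,4,5,7,8} 1  {2,4,5,6,7,8} 6  {3,4,5,6,7,8} 4
  7 to go: {0,3,4,5,6,7,8} 5  {2,3,4,5,6,7,8} 10
  if 0:p drops first: 10 orders
  if 1:t drops first: 15 orders
heap linearizations: 25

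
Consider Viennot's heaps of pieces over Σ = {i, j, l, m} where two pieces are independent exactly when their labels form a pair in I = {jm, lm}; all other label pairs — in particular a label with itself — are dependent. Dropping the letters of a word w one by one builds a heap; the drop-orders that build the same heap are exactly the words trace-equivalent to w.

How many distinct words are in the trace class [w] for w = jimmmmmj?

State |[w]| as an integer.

6

#0=j has no predecessor
#1=i depends on [0:j]
#2=m depends on [1:i]
#3=m depends on [2:m]
#4=m depends on [3:m]
#5=m depends on [4:m]
#6=m depends on [5:m]
#7=j depends on [1:i]
sources: [0:j]
N(rest) = Σ N(rest − s) over sources s of rest; N(one piece) = 1:
  size 1 → [6]=1  [7]=1
  size 2 → [5,6]=1  [6,7]=2
  size 3 → [4,5,6]=1  [5,6,7]=3
  size 4 → [3,4,5,6]=1  [4,5,6,7]=4
  size 5 → [2,3,4,5,6]=1  [3,4,5,6,7]=5
  size 6 → [2,3,4,5,6,7]=6
  first=0(j) contributes 6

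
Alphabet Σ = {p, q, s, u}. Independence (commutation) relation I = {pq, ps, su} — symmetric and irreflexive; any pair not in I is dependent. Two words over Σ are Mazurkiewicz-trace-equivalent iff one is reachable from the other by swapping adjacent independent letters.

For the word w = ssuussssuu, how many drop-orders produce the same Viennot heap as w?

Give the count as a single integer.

#0=s has no predecessor
#1=s depends on [0:s]
#2=u has no predecessor
#3=u depends on [2:u]
#4=s depends on [1:s]
#5=s depends on [4:s]
#6=s depends on [5:s]
#7=s depends on [6:s]
#8=u depends on [3:u]
#9=u depends on [8:u]
sources: [0:s, 2:u]
N(rest) = Σ N(rest − s) over sources s of rest; N(one piece) = 1:
  size 1 → [7]=1  [9]=1
  size 2 → [6,7]=1  [7,9]=2  [8,9]=1
  size 3 → [3,8,9]=1  [5,6,7]=1  [6,7,9]=3  [7,8,9]=3
  size 4 → [2,3,8,9]=1  [3,7,8,9]=4  [4,5,6,7]=1  [5,6,7,9]=4  [6,7,8,9]=6
  size 5 → [1,4,5,6,7]=1  [2,3,7,8,9]=5  [3,6,7,8,9]=10  [4,5,6,7,9]=5  [5,6,7,8,9]=10
  size 6 → [0,1,4,5,6,7]=1  [1,4,5,6,7,9]=6  [2,3,6,7,8,9]=15  [3,5,6,7,8,9]=20  [4,5,6,7,8,9]=15
  size 7 → [0,1,4,5,6,7,9]=7  [1,4,5,6,7,8,9]=21  [2,3,5,6,7,8,9]=35  [3,4,5,6,7,8,9]=35
  size 8 → [0,1,4,5,6,7,8,9]=28  [1,3,4,5,6,7,8,9]=56  [2,3,4,5,6,7,8,9]=70
  first=0(s) contributes 126
  first=2(u) contributes 84
|[w]| = 210

210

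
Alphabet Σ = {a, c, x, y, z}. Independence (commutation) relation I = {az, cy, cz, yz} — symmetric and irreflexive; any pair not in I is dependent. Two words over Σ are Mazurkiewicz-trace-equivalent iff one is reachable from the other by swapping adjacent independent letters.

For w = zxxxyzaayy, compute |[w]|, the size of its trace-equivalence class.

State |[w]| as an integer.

piece 0:z — minimal
piece 1:x rests on {0:z}
piece 2:x rests on {1:x}
piece 3:x rests on {2:x}
piece 4:y rests on {3:x}
piece 5:z rests on {3:x}
piece 6:a rests on {4:y}
piece 7:a rests on {6:a}
piece 8:y rests on {7:a}
piece 9:y rests on {8:y}
minimal pieces: {0:z}
ways to finish when only these pieces remain (= sum over removing one remaining piece with nothing left below it):
  1 left: {5}→1  {9}→1
  2 left: {5,9}→2  {8,9}→1
  3 left: {5,8,9}→3  {7,8,9}→1
  4 left: {5,7,8,9}→4  {6,7,8,9}→1
  5 left: {4,6,7,8,9}→1  {5,6,7,8,9}→5
  6 left: {4,5,6,7,8,9}→6
  7 left: {3,4,5,6,7,8,9}→6
  8 left: {2,3,4,5,6,7,8,9}→6
  placing 0:z first → 6 extensions

6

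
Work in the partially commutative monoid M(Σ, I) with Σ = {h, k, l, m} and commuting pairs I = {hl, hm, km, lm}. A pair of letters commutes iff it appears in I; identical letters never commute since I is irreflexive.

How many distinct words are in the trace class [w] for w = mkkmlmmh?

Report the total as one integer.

drop 0:m onto floor
drop 1:k onto floor
drop 2:k onto {1:k}
drop 3:m onto {0:m}
drop 4:l onto {2:k}
drop 5:m onto {3:m}
drop 6:m onto {5:m}
drop 7:h onto {2:k}
ground layer = {0:m, 1:k}
drop-orders for the pieces not yet dropped (sum over which currently-grounded one goes next):
  1 to go: {4} 1  {6} 1  {7} 1
  2 to go: {4,6} 2  {4,7} 2  {5,6} 1  {6,7} 2
  3 to go: {2,4,7} 2  {3,5,6} 1  {4,5,6} 3  {4,6,7} 6  {5,6,7} 3
  4 to go: {0,3,5,6} 1  {1,2,4,7} 2  {2,4,6,7} 8  {3,4,5,6} 4  {3,5,6,7} 4  {4,5,6,7} 12
  5 to go: {0,3,4,5,6} 5  {0,3,5,6,7} 5  {1,2,4,6,7} 10  {2,4,5,6,7} 20  {3,4,5,6,7} 20
  6 to go: {0,3,4,5,6,7} 30  {1,2,4,5,6,7} 30  {2,3,4,5,6,7} 40
  if 0:m drops first: 70 orders
  if 1:k drops first: 70 orders
heap linearizations: 140

140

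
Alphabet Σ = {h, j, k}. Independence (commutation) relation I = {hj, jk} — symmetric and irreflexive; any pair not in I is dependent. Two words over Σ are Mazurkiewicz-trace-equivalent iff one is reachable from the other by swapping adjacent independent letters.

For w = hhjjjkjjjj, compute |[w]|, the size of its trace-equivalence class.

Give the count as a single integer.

120

0(h) covers ∅
1(h) covers 0:h
2(j) covers ∅
3(j) covers 2:j
4(j) covers 3:j
5(k) covers 1:h
6(j) covers 4:j
7(j) covers 6:j
8(j) covers 7:j
9(j) covers 8:j
floor of heap: 0:h, 2:j
completions by unplaced set U, small U first (add the entries for U minus each lowest piece of U):
  |U|=1: {5}:1  {9}:1
  |U|=2: {1,5}:1  {5,9}:2  {8,9}:1
  |U|=3: {0,1,5}:1  {1,5,9}:3  {5,8,9}:3  {7,8,9}:1
  |U|=4: {0,1,5,9}:4  {1,5,8,9}:6  {5,7,8,9}:4  {6,7,8,9}:1
  |U|=5: {0,1,5,8,9}:10  {1,5,7,8,9}:10  {4,6,7,8,9}:1  {5,6,7,8,9}:5
  |U|=6: {0,1,5,7,8,9}:20  {1,5,6,7,8,9}:15  {3,4,6,7,8,9}:1  {4,5,6,7,8,9}:6
  |U|=7: {0,1,5,6,7,8,9}:35  {1,4,5,6,7,8,9}:21  {2,3,4,6,7,8,9}:1  {3,4,5,6,7,8,9}:7
  |U|=8: {0,1,4,5,6,7,8,9}:56  {1,3,4,5,6,7,8,9}:28  {2,3,4,5,6,7,8,9}:8
  start at 0(h): 36
  start at 2(j): 84
sum over floor = 120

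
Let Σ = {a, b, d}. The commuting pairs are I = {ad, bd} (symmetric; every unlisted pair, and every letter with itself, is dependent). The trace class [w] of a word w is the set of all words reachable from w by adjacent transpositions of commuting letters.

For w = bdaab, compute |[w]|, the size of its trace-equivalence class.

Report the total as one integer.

0(b) covers ∅
1(d) covers ∅
2(a) covers 0:b
3(a) covers 2:a
4(b) covers 3:a
floor of heap: 0:b, 1:d
completions by unplaced set U, small U first (add the entries for U minus each lowest piece of U):
  |U|=1: {1}:1  {4}:1
  |U|=2: {1,4}:2  {3,4}:1
  |U|=3: {1,3,4}:3  {2,3,4}:1
  start at 0(b): 4
  start at 1(d): 1
sum over floor = 5

5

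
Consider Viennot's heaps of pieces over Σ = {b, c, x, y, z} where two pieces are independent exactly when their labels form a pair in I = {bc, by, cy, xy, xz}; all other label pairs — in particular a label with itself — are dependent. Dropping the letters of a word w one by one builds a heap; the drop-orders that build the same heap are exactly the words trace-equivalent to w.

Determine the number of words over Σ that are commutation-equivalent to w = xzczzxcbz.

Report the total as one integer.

12

0(x) covers ∅
1(z) covers ∅
2(c) covers 0:x, 1:z
3(z) covers 2:c
4(z) covers 3:z
5(x) covers 2:c
6(c) covers 4:z, 5:x
7(b) covers 4:z, 5:x
8(z) covers 6:c, 7:b
floor of heap: 0:x, 1:z
completions by unplaced set U, small U first (add the entries for U minus each lowest piece of U):
  |U|=1: {8}:1
  |U|=2: {6,8}:1  {7,8}:1
  |U|=3: {6,7,8}:2
  |U|=4: {4,6,7,8}:2  {5,6,7,8}:2
  |U|=5: {3,4,6,7,8}:2  {4,5,6,7,8}:4
  |U|=6: {3,4,5,6,7,8}:6
  |U|=7: {2,3,4,5,6,7,8}:6
  start at 0(x): 6
  start at 1(z): 6
sum over floor = 12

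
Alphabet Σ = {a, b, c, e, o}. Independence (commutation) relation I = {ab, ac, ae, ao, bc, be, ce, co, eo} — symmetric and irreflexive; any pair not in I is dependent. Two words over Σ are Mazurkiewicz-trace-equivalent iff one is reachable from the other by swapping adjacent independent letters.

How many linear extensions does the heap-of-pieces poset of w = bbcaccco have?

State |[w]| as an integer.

drop 0:b onto floor
drop 1:b onto {0:b}
drop 2:c onto floor
drop 3:a onto floor
drop 4:c onto {2:c}
drop 5:c onto {4:c}
drop 6:c onto {5:c}
drop 7:o onto {1:b}
ground layer = {0:b, 2:c, 3:a}
drop-orders for the pieces not yet dropped (sum over which currently-grounded one goes next):
  1 to go: {3} 1  {6} 1  {7} 1
  2 to go: {1,7} 1  {3,6} 2  {3,7} 2  {5,6} 1  {6,7} 2
  3 to go: {0,1,7} 1  {1,3,7} 3  {1,6,7} 3  {3,5,6} 3  {3,6,7} 6  {4,5,6} 1  {5,6,7} 3
  4 to go: {0,1,3,7} 4  {0,1,6,7} 4  {1,3,6,7} 12  {1,5,6,7} 6  {2,4,5,6} 1  {3,4,5,6} 4  {3,5,6,7} 12  {4,5,6,7} 4
  5 to go: {0,1,3,6,7} 20  {0,1,5,6,7} 10  {1,3,5,6,7} 30  {1,4,5,6,7} 10  {2,3,4,5,6} 5  {2,4,5,6,7} 5  {3,4,5,6,7} 20
  6 to go: {0,1,3,5,6,7} 60  {0,1,4,5,6,7} 20  {1,2,4,5,6,7} 15  {1,3,4,5,6,7} 60  {2,3,4,5,6,7} 30
  if 0:b drops first: 105 orders
  if 2:c drops first: 140 orders
  if 3:a drops first: 35 orders
heap linearizations: 280

280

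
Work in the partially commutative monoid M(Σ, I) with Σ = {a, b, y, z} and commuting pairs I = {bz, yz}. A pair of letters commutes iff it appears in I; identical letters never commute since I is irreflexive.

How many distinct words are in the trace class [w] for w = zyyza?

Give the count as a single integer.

#0=z has no predecessor
#1=y has no predecessor
#2=y depends on [1:y]
#3=z depends on [0:z]
#4=a depends on [2:y, 3:z]
sources: [0:z, 1:y]
N(rest) = Σ N(rest − s) over sources s of rest; N(one piece) = 1:
  size 1 → [4]=1
  size 2 → [2,4]=1  [3,4]=1
  size 3 → [0,3,4]=1  [1,2,4]=1  [2,3,4]=2
  first=0(z) contributes 3
  first=1(y) contributes 3
|[w]| = 6

6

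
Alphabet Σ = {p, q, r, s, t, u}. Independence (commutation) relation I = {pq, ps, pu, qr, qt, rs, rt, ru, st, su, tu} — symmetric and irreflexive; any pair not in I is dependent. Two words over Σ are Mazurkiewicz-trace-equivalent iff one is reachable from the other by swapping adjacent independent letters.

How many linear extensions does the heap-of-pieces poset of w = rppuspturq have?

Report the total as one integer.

0(r) covers ∅
1(p) covers 0:r
2(p) covers 1:p
3(u) covers ∅
4(s) covers ∅
5(p) covers 2:p
6(t) covers 5:p
7(u) covers 3:u
8(r) covers 5:p
9(q) covers 4:s, 7:u
floor of heap: 0:r, 3:u, 4:s
completions by unplaced set U, small U first (add the entries for U minus each lowest piece of U):
  |U|=1: {6}:1  {8}:1  {9}:1
  |U|=2: {4,9}:1  {6,8}:2  {6,9}:2  {7,9}:1  {8,9}:2
  |U|=3: {3,7,9}:1  {4,6,9}:3  {4,7,9}:2  {4,8,9}:3  {5,6,8}:2  {6,7,9}:3  {6,8,9}:6  {7,8,9}:3
  |U|=4: {2,5,6,8}:2  {3,4,7,9}:3  {3,6,7,9}:4  {3,7,8,9}:4  {4,6,7,9}:8  {4,6,8,9}:12  {4,7,8,9}:8  {5,6,8,9}:8  {6,7,8,9}:12
  |U|=5: {1,2,5,6,8}:2  {2,5,6,8,9}:10  {3,4,6,7,9}:15  {3,4,7,8,9}:15  {3,6,7,8,9}:20  {4,5,6,8,9}:20  {4,6,7,8,9}:40  {5,6,7,8,9}:20
  |U|=6: {0,1,2,5,6,8}:2  {1,2,5,6,8,9}:12  {2,4,5,6,8,9}:30  {2,5,6,7,8,9}:30  {3,4,6,7,8,9}:90  {3,5,6,7,8,9}:40  {4,5,6,7,8,9}:80
  |U|=7: {0,1,2,5,6,8,9}:14  {1,2,4,5,6,8,9}:42  {1,2,5,6,7,8,9}:42  {2,3,5,6,7,8,9}:70  {2,4,5,6,7,8,9}:140  {3,4,5,6,7,8,9}:210
  |U|=8: {0,1,2,4,5,6,8,9}:56  {0,1,2,5,6,7,8,9}:56  {1,2,3,5,6,7,8,9}:112  {1,2,4,5,6,7,8,9}:224  {2,3,4,5,6,7,8,9}:420
  start at 0(r): 756
  start at 3(u): 336
  start at 4(s): 168
sum over floor = 1260

1260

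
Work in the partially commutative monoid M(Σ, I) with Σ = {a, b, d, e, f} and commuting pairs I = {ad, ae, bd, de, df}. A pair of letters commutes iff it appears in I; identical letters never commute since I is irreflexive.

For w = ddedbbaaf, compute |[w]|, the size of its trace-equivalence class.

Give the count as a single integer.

0(d) covers ∅
1(d) covers 0:d
2(e) covers ∅
3(d) covers 1:d
4(b) covers 2:e
5(b) covers 4:b
6(a) covers 5:b
7(a) covers 6:a
8(f) covers 7:a
floor of heap: 0:d, 2:e
completions by unplaced set U, small U first (add the entries for U minus each lowest piece of U):
  |U|=1: {3}:1  {8}:1
  |U|=2: {1,3}:1  {3,8}:2  {7,8}:1
  |U|=3: {0,1,3}:1  {1,3,8}:3  {3,7,8}:3  {6,7,8}:1
  |U|=4: {0,1,3,8}:4  {1,3,7,8}:6  {3,6,7,8}:4  {5,6,7,8}:1
  |U|=5: {0,1,3,7,8}:10  {1,3,6,7,8}:10  {3,5,6,7,8}:5  {4,5,6,7,8}:1
  |U|=6: {0,1,3,6,7,8}:20  {1,3,5,6,7,8}:15  {2,4,5,6,7,8}:1  {3,4,5,6,7,8}:6
  |U|=7: {0,1,3,5,6,7,8}:35  {1,3,4,5,6,7,8}:21  {2,3,4,5,6,7,8}:7
  start at 0(d): 28
  start at 2(e): 56
sum over floor = 84

84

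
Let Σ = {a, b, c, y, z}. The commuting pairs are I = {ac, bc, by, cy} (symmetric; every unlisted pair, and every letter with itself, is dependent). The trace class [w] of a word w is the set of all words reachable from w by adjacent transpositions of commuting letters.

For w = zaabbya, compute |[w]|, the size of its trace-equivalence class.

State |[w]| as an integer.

3

0(z) covers ∅
1(a) covers 0:z
2(a) covers 1:a
3(b) covers 2:a
4(b) covers 3:b
5(y) covers 2:a
6(a) covers 4:b, 5:y
floor of heap: 0:z
completions by unplaced set U, small U first (add the entries for U minus each lowest piece of U):
  |U|=1: {6}:1
  |U|=2: {4,6}:1  {5,6}:1
  |U|=3: {3,4,6}:1  {4,5,6}:2
  |U|=4: {3,4,5,6}:3
  |U|=5: {2,3,4,5,6}:3
  start at 0(z): 3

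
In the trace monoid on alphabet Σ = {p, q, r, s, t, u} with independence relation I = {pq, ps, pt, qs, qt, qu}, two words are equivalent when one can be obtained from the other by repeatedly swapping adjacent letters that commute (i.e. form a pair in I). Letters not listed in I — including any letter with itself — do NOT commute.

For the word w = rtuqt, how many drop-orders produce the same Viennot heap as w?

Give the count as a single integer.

4

#0=r has no predecessor
#1=t depends on [0:r]
#2=u depends on [1:t]
#3=q depends on [0:r]
#4=t depends on [2:u]
sources: [0:r]
N(rest) = Σ N(rest − s) over sources s of rest; N(one piece) = 1:
  size 1 → [3]=1  [4]=1
  size 2 → [2,4]=1  [3,4]=2
  size 3 → [1,2,4]=1  [2,3,4]=3
  first=0(r) contributes 4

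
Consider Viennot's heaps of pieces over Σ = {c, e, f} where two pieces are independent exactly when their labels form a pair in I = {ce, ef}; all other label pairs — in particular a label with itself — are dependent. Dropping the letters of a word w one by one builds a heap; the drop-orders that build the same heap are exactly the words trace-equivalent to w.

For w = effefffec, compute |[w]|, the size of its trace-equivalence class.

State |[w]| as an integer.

84

0(e) covers ∅
1(f) covers ∅
2(f) covers 1:f
3(e) covers 0:e
4(f) covers 2:f
5(f) covers 4:f
6(f) covers 5:f
7(e) covers 3:e
8(c) covers 6:f
floor of heap: 0:e, 1:f
completions by unplaced set U, small U first (add the entries for U minus each lowest piece of U):
  |U|=1: {7}:1  {8}:1
  |U|=2: {3,7}:1  {6,8}:1  {7,8}:2
  |U|=3: {0,3,7}:1  {3,7,8}:3  {5,6,8}:1  {6,7,8}:3
  |U|=4: {0,3,7,8}:4  {3,6,7,8}:6  {4,5,6,8}:1  {5,6,7,8}:4
  |U|=5: {0,3,6,7,8}:10  {2,4,5,6,8}:1  {3,5,6,7,8}:10  {4,5,6,7,8}:5
  |U|=6: {0,3,5,6,7,8}:20  {1,2,4,5,6,8}:1  {2,4,5,6,7,8}:6  {3,4,5,6,7,8}:15
  |U|=7: {0,3,4,5,6,7,8}:35  {1,2,4,5,6,7,8}:7  {2,3,4,5,6,7,8}:21
  start at 0(e): 28
  start at 1(f): 56
sum over floor = 84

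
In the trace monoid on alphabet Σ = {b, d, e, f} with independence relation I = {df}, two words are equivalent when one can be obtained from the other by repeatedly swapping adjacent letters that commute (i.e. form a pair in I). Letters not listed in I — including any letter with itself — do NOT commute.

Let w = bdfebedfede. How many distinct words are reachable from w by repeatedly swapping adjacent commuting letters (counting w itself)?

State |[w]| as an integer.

4

piece 0:b — minimal
piece 1:d rests on {0:b}
piece 2:f rests on {0:b}
piece 3:e rests on {1:d, 2:f}
piece 4:b rests on {3:e}
piece 5:e rests on {4:b}
piece 6:d rests on {5:e}
piece 7:f rests on {5:e}
piece 8:e rests on {6:d, 7:f}
piece 9:d rests on {8:e}
piece 10:e rests on {9:d}
minimal pieces: {0:b}
ways to finish when only these pieces remain (= sum over removing one remaining piece with nothing left below it):
  1 left: {10}→1
  2 left: {9,10}→1
  3 left: {8,9,10}→1
  4 left: {6,8,9,10}→1  {7,8,9,10}→1
  5 left: {6,7,8,9,10}→2
  6 left: {5,6,7,8,9,10}→2
  7 left: {4,5,6,7,8,9,10}→2
  8 left: {3,4,5,6,7,8,9,10}→2
  9 left: {1,3,4,5,6,7,8,9,10}→2  {2,3,4,5,6,7,8,9,10}→2
  placing 0:b first → 4 extensions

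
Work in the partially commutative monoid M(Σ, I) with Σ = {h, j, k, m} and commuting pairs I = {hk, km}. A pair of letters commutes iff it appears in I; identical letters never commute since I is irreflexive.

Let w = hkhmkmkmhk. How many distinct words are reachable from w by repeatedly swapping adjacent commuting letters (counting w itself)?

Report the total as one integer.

0(h) covers ∅
1(k) covers ∅
2(h) covers 0:h
3(m) covers 2:h
4(k) covers 1:k
5(m) covers 3:m
6(k) covers 4:k
7(m) covers 5:m
8(h) covers 7:m
9(k) covers 6:k
floor of heap: 0:h, 1:k
completions by unplaced set U, small U first (add the entries for U minus each lowest piece of U):
  |U|=1: {8}:1  {9}:1
  |U|=2: {6,9}:1  {7,8}:1  {8,9}:2
  |U|=3: {4,6,9}:1  {5,7,8}:1  {6,8,9}:3  {7,8,9}:3
  |U|=4: {1,4,6,9}:1  {3,5,7,8}:1  {4,6,8,9}:4  {5,7,8,9}:4  {6,7,8,9}:6
  |U|=5: {1,4,6,8,9}:5  {2,3,5,7,8}:1  {3,5,7,8,9}:5  {4,6,7,8,9}:10  {5,6,7,8,9}:10
  |U|=6: {0,2,3,5,7,8}:1  {1,4,6,7,8,9}:15  {2,3,5,7,8,9}:6  {3,5,6,7,8,9}:15  {4,5,6,7,8,9}:20
  |U|=7: {0,2,3,5,7,8,9}:7  {1,4,5,6,7,8,9}:35  {2,3,5,6,7,8,9}:21  {3,4,5,6,7,8,9}:35
  |U|=8: {0,2,3,5,6,7,8,9}:28  {1,3,4,5,6,7,8,9}:70  {2,3,4,5,6,7,8,9}:56
  start at 0(h): 126
  start at 1(k): 84
sum over floor = 210

210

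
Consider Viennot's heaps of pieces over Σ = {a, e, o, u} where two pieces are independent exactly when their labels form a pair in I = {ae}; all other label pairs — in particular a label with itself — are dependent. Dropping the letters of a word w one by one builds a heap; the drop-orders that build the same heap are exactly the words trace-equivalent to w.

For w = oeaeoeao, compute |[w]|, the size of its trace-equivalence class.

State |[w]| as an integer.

6

drop 0:o onto floor
drop 1:e onto {0:o}
drop 2:a onto {0:o}
drop 3:e onto {1:e}
drop 4:o onto {2:a, 3:e}
drop 5:e onto {4:o}
drop 6:a onto {4:o}
drop 7:o onto {5:e, 6:a}
ground layer = {0:o}
drop-orders for the pieces not yet dropped (sum over which currently-grounded one goes next):
  1 to go: {7} 1
  2 to go: {5,7} 1  {6,7} 1
  3 to go: {5,6,7} 2
  4 to go: {4,5,6,7} 2
  5 to go: {2,4,5,6,7} 2  {3,4,5,6,7} 2
  6 to go: {1,3,4,5,6,7} 2  {2,3,4,5,6,7} 4
  if 0:o drops first: 6 orders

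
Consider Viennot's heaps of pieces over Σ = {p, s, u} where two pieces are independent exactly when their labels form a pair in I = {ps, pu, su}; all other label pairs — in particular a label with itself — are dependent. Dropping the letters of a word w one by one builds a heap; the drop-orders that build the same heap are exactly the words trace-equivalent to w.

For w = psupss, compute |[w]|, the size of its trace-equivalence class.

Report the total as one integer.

60

0(p) covers ∅
1(s) covers ∅
2(u) covers ∅
3(p) covers 0:p
4(s) covers 1:s
5(s) covers 4:s
floor of heap: 0:p, 1:s, 2:u
completions by unplaced set U, small U first (add the entries for U minus each lowest piece of U):
  |U|=1: {2}:1  {3}:1  {5}:1
  |U|=2: {0,3}:1  {2,3}:2  {2,5}:2  {3,5}:2  {4,5}:1
  |U|=3: {0,2,3}:3  {0,3,5}:3  {1,4,5}:1  {2,3,5}:6  {2,4,5}:3  {3,4,5}:3
  |U|=4: {0,2,3,5}:12  {0,3,4,5}:6  {1,2,4,5}:4  {1,3,4,5}:4  {2,3,4,5}:12
  start at 0(p): 20
  start at 1(s): 30
  start at 2(u): 10
sum over floor = 60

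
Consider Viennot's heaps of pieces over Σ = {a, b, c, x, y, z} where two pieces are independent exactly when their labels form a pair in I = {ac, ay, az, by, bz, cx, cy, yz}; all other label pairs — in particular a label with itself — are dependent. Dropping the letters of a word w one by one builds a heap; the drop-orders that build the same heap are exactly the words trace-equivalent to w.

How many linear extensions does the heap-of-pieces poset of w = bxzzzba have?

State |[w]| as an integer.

#0=b has no predecessor
#1=x depends on [0:b]
#2=z depends on [1:x]
#3=z depends on [2:z]
#4=z depends on [3:z]
#5=b depends on [1:x]
#6=a depends on [5:b]
sources: [0:b]
N(rest) = Σ N(rest − s) over sources s of rest; N(one piece) = 1:
  size 1 → [4]=1  [6]=1
  size 2 → [3,4]=1  [4,6]=2  [5,6]=1
  size 3 → [2,3,4]=1  [3,4,6]=3  [4,5,6]=3
  size 4 → [2,3,4,6]=4  [3,4,5,6]=6
  size 5 → [2,3,4,5,6]=10
  first=0(b) contributes 10

10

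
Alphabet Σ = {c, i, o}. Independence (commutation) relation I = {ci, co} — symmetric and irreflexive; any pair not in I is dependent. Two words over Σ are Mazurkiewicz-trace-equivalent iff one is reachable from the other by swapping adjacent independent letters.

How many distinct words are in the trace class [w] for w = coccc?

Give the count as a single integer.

5

#0=c has no predecessor
#1=o has no predecessor
#2=c depends on [0:c]
#3=c depends on [2:c]
#4=c depends on [3:c]
sources: [0:c, 1:o]
N(rest) = Σ N(rest − s) over sources s of rest; N(one piece) = 1:
  size 1 → [1]=1  [4]=1
  size 2 → [1,4]=2  [3,4]=1
  size 3 → [1,3,4]=3  [2,3,4]=1
  first=0(c) contributes 4
  first=1(o) contributes 1
|[w]| = 5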